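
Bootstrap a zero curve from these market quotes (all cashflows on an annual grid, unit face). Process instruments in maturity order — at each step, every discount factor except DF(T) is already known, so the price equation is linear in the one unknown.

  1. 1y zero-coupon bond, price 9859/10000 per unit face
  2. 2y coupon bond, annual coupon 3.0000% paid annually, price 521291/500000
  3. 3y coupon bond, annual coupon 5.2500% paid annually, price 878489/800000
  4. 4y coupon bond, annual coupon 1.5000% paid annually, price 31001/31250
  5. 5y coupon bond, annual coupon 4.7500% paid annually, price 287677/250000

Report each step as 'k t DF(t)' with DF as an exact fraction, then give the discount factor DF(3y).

step 1 [1y] zero: DF = P = 9859/10000 ≈ 0.985900
step 2 [2y] bond c/1=3/100: DF=(521291/500000 − 3/100·(0.985900))/(1+3/100) = 1967/2000 ≈ 0.983500
step 3 [3y] bond c/1=21/400: DF=(878489/800000 − 21/400·(0.985900+0.983500))/(1+21/400) = 9451/10000 ≈ 0.945100
step 4 [4y] bond c/1=3/200: DF=(31001/31250 − 3/200·(0.985900+0.983500+0.945100))/(1+3/200) = 9343/10000 ≈ 0.934300
step 5 [5y] bond c/1=19/400: DF=(287677/250000 − 19/400·(0.985900+0.983500+0.945100+0.934300))/(1+19/400) = 231/250 ≈ 0.924000

1 1 9859/10000
2 2 1967/2000
3 3 9451/10000
4 4 9343/10000
5 5 231/250
DF(3y) = 9451/10000 ≈ 0.945100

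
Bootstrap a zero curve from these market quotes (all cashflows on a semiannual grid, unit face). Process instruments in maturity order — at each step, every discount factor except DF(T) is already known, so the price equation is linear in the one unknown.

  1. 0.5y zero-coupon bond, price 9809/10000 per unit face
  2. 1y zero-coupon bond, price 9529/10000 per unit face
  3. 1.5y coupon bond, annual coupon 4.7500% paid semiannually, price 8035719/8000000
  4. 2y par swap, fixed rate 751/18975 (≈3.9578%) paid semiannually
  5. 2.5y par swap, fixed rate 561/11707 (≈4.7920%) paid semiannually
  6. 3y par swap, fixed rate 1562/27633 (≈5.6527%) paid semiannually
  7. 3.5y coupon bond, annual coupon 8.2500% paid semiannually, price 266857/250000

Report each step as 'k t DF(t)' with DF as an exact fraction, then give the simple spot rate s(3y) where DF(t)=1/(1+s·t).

step 1 [0.5y] zero: DF = P = 9809/10000 ≈ 0.980900
step 2 [1y] zero: DF = P = 9529/10000 ≈ 0.952900
step 3 [1.5y] bond c/2=19/800: DF=(8035719/8000000 − 19/800·(0.980900+0.952900))/(1+19/800) = 9363/10000 ≈ 0.936300
step 4 [2y] swap r/2=751/37950: DF=(1 − 751/37950·(0.980900+0.952900+0.936300))/(1+751/37950) = 9249/10000 ≈ 0.924900
step 5 [2.5y] swap r/2=561/23414: DF=(1 − 561/23414·(0.980900+0.952900+0.936300+0.924900))/(1+561/23414) = 4439/5000 ≈ 0.887800
step 6 [3y] swap r/2=781/27633: DF=(1 − 781/27633·(0.980900+0.952900+0.936300+0.924900+0.887800))/(1+781/27633) = 4219/5000 ≈ 0.843800
step 7 [3.5y] bond c/2=33/800: DF=(266857/250000 − 33/800·(0.980900+0.952900+0.936300+0.924900+0.887800+0.843800))/(1+33/800) = 4031/5000 ≈ 0.806200

1 1/2 9809/10000
2 1 9529/10000
3 3/2 9363/10000
4 2 9249/10000
5 5/2 4439/5000
6 3 4219/5000
7 7/2 4031/5000
s(3y) = (1/(4219/5000) − 1)/(3) = 781/12657 ≈ 6.1705%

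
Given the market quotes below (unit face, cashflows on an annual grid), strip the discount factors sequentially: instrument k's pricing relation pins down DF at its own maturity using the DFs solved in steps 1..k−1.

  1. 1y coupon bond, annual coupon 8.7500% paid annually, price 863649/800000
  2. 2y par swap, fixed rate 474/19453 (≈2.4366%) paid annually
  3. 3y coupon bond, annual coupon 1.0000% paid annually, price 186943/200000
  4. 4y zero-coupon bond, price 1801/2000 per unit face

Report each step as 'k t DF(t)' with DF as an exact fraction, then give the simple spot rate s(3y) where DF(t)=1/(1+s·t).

1 1 9927/10000
2 2 4763/5000
3 3 4531/5000
4 4 1801/2000
s(3y) = (1/(4531/5000) − 1)/(3) = 469/13593 ≈ 3.4503%

step 1 [1y] bond c/1=7/80: DF=(863649/800000 − 7/80·(0))/(1+7/80) = 9927/10000 ≈ 0.992700
step 2 [2y] swap r/1=474/19453: DF=(1 − 474/19453·(0.992700))/(1+474/19453) = 4763/5000 ≈ 0.952600
step 3 [3y] bond c/1=1/100: DF=(186943/200000 − 1/100·(0.992700+0.952600))/(1+1/100) = 4531/5000 ≈ 0.906200
step 4 [4y] zero: DF = P = 1801/2000 ≈ 0.900500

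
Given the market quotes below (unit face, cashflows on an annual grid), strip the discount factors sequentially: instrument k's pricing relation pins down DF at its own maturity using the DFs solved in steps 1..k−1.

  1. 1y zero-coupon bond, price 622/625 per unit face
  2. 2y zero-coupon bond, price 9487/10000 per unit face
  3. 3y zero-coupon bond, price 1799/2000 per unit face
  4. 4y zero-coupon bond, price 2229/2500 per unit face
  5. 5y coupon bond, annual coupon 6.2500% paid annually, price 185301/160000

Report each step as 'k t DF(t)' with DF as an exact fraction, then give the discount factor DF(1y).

step 1 [1y] zero: DF = P = 622/625 ≈ 0.995200
step 2 [2y] zero: DF = P = 9487/10000 ≈ 0.948700
step 3 [3y] zero: DF = P = 1799/2000 ≈ 0.899500
step 4 [4y] zero: DF = P = 2229/2500 ≈ 0.891600
step 5 [5y] bond c/1=1/16: DF=(185301/160000 − 1/16·(0.995200+0.948700+0.899500+0.891600))/(1+1/16) = 8703/10000 ≈ 0.870300

1 1 622/625
2 2 9487/10000
3 3 1799/2000
4 4 2229/2500
5 5 8703/10000
DF(1y) = 622/625 ≈ 0.995200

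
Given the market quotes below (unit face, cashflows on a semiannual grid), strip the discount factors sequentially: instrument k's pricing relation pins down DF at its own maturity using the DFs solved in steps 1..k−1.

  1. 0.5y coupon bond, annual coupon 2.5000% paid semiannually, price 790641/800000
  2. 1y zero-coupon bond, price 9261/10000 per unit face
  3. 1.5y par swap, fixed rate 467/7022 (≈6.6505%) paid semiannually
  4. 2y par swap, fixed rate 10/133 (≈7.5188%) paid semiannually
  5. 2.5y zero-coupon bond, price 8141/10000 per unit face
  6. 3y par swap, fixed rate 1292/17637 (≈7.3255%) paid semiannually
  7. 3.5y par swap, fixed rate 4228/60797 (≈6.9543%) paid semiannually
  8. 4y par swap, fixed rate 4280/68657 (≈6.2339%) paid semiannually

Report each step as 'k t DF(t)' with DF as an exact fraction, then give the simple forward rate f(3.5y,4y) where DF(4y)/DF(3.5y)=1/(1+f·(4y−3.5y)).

1 1/2 9761/10000
2 1 9261/10000
3 3/2 4533/5000
4 2 431/500
5 5/2 8141/10000
6 3 4031/5000
7 7/2 3943/5000
8 4 393/500
f(3.5y,4y) = ((3943/5000)/(393/500) − 1)/(1/2) = 13/1965 ≈ 0.6616%

step 1 [0.5y] bond c/2=1/80: DF=(790641/800000 − 1/80·(0))/(1+1/80) = 9761/10000 ≈ 0.976100
step 2 [1y] zero: DF = P = 9261/10000 ≈ 0.926100
step 3 [1.5y] swap r/2=467/14044: DF=(1 − 467/14044·(0.976100+0.926100))/(1+467/14044) = 4533/5000 ≈ 0.906600
step 4 [2y] swap r/2=5/133: DF=(1 − 5/133·(0.976100+0.926100+0.906600))/(1+5/133) = 431/500 ≈ 0.862000
step 5 [2.5y] zero: DF = P = 8141/10000 ≈ 0.814100
step 6 [3y] swap r/2=646/17637: DF=(1 − 646/17637·(0.976100+0.926100+0.906600+0.862000+0.814100))/(1+646/17637) = 4031/5000 ≈ 0.806200
step 7 [3.5y] swap r/2=2114/60797: DF=(1 − 2114/60797·(0.976100+0.926100+0.906600+0.862000+0.814100+0.806200))/(1+2114/60797) = 3943/5000 ≈ 0.788600
step 8 [4y] swap r/2=2140/68657: DF=(1 − 2140/68657·(0.976100+0.926100+0.906600+0.862000+0.814100+0.806200+0.788600))/(1+2140/68657) = 393/500 ≈ 0.786000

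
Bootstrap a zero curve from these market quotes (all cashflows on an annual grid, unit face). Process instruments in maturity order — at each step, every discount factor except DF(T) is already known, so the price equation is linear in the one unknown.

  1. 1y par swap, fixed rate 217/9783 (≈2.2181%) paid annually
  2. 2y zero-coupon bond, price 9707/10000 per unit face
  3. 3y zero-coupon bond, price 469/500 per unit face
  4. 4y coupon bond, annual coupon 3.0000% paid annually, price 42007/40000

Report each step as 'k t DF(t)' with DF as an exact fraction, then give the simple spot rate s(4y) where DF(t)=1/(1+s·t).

1 1 9783/10000
2 2 9707/10000
3 3 469/500
4 4 1871/2000
s(4y) = (1/(1871/2000) − 1)/(4) = 129/7484 ≈ 1.7237%

step 1 [1y] swap r/1=217/9783: DF=(1 − 217/9783·(0))/(1+217/9783) = 9783/10000 ≈ 0.978300
step 2 [2y] zero: DF = P = 9707/10000 ≈ 0.970700
step 3 [3y] zero: DF = P = 469/500 ≈ 0.938000
step 4 [4y] bond c/1=3/100: DF=(42007/40000 − 3/100·(0.978300+0.970700+0.938000))/(1+3/100) = 1871/2000 ≈ 0.935500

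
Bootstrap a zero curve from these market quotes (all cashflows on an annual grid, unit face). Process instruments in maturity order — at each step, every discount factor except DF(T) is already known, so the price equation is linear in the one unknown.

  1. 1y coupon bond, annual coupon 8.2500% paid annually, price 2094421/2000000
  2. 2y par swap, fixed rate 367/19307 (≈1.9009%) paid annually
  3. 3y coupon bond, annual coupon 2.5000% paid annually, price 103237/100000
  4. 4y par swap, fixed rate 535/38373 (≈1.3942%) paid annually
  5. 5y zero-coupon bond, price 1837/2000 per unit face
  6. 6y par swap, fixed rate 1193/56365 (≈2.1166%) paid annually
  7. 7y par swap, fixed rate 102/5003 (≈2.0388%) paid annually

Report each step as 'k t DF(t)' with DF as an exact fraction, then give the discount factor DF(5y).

1 1 4837/5000
2 2 9633/10000
3 3 9601/10000
4 4 1893/2000
5 5 1837/2000
6 6 8807/10000
7 7 4337/5000
DF(5y) = 1837/2000 ≈ 0.918500

step 1 [1y] bond c/1=33/400: DF=(2094421/2000000 − 33/400·(0))/(1+33/400) = 4837/5000 ≈ 0.967400
step 2 [2y] swap r/1=367/19307: DF=(1 − 367/19307·(0.967400))/(1+367/19307) = 9633/10000 ≈ 0.963300
step 3 [3y] bond c/1=1/40: DF=(103237/100000 − 1/40·(0.967400+0.963300))/(1+1/40) = 9601/10000 ≈ 0.960100
step 4 [4y] swap r/1=535/38373: DF=(1 − 535/38373·(0.967400+0.963300+0.960100))/(1+535/38373) = 1893/2000 ≈ 0.946500
step 5 [5y] zero: DF = P = 1837/2000 ≈ 0.918500
step 6 [6y] swap r/1=1193/56365: DF=(1 − 1193/56365·(0.967400+0.963300+0.960100+0.946500+0.918500))/(1+1193/56365) = 8807/10000 ≈ 0.880700
step 7 [7y] swap r/1=102/5003: DF=(1 − 102/5003·(0.967400+0.963300+0.960100+0.946500+0.918500+0.880700))/(1+102/5003) = 4337/5000 ≈ 0.867400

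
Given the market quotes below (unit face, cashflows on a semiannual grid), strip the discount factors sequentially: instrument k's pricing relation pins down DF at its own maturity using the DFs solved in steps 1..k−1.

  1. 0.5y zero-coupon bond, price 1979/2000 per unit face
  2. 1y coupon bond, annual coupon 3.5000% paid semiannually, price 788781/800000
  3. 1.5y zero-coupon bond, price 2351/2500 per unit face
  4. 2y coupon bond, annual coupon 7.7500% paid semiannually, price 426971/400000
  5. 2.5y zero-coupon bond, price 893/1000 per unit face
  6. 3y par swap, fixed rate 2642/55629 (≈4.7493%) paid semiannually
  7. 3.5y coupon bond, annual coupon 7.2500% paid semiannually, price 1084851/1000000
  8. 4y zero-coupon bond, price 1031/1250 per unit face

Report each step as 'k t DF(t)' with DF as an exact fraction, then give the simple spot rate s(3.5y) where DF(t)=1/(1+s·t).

step 1 [0.5y] zero: DF = P = 1979/2000 ≈ 0.989500
step 2 [1y] bond c/2=7/400: DF=(788781/800000 − 7/400·(0.989500))/(1+7/400) = 119/125 ≈ 0.952000
step 3 [1.5y] zero: DF = P = 2351/2500 ≈ 0.940400
step 4 [2y] bond c/2=31/800: DF=(426971/400000 − 31/800·(0.989500+0.952000+0.940400))/(1+31/800) = 9201/10000 ≈ 0.920100
step 5 [2.5y] zero: DF = P = 893/1000 ≈ 0.893000
step 6 [3y] swap r/2=1321/55629: DF=(1 − 1321/55629·(0.989500+0.952000+0.940400+0.920100+0.893000))/(1+1321/55629) = 8679/10000 ≈ 0.867900
step 7 [3.5y] bond c/2=29/800: DF=(1084851/1000000 − 29/800·(0.989500+0.952000+0.940400+0.920100+0.893000+0.867900))/(1+29/800) = 8523/10000 ≈ 0.852300
step 8 [4y] zero: DF = P = 1031/1250 ≈ 0.824800

1 1/2 1979/2000
2 1 119/125
3 3/2 2351/2500
4 2 9201/10000
5 5/2 893/1000
6 3 8679/10000
7 7/2 8523/10000
8 4 1031/1250
s(3.5y) = (1/(8523/10000) − 1)/(7/2) = 422/8523 ≈ 4.9513%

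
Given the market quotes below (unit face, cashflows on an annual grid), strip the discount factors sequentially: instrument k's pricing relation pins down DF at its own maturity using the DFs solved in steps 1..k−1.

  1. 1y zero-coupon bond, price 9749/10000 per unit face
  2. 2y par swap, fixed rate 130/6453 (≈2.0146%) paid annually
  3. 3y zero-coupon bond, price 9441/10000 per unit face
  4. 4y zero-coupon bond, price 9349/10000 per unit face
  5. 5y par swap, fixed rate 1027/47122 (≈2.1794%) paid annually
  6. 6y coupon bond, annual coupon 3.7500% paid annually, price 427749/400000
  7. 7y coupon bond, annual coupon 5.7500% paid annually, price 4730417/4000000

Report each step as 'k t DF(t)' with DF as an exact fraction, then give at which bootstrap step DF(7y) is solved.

step 1 [1y] zero: DF = P = 9749/10000 ≈ 0.974900
step 2 [2y] swap r/1=130/6453: DF=(1 − 130/6453·(0.974900))/(1+130/6453) = 961/1000 ≈ 0.961000
step 3 [3y] zero: DF = P = 9441/10000 ≈ 0.944100
step 4 [4y] zero: DF = P = 9349/10000 ≈ 0.934900
step 5 [5y] swap r/1=1027/47122: DF=(1 − 1027/47122·(0.974900+0.961000+0.944100+0.934900))/(1+1027/47122) = 8973/10000 ≈ 0.897300
step 6 [6y] bond c/1=3/80: DF=(427749/400000 − 3/80·(0.974900+0.961000+0.944100+0.934900+0.897300))/(1+3/80) = 2151/2500 ≈ 0.860400
step 7 [7y] bond c/1=23/400: DF=(4730417/4000000 − 23/400·(0.974900+0.961000+0.944100+0.934900+0.897300+0.860400))/(1+23/400) = 8153/10000 ≈ 0.815300

1 1 9749/10000
2 2 961/1000
3 3 9441/10000
4 4 9349/10000
5 5 8973/10000
6 6 2151/2500
7 7 8153/10000
DF(7y) is solved at step 7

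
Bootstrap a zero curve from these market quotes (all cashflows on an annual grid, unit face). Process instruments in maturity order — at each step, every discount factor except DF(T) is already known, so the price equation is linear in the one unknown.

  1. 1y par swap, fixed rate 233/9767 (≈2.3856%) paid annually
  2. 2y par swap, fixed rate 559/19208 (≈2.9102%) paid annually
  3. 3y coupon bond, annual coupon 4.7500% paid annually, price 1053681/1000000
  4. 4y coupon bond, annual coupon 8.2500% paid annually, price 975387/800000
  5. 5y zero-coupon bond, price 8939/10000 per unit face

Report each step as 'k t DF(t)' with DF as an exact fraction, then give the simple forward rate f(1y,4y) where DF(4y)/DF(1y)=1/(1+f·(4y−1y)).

step 1 [1y] swap r/1=233/9767: DF=(1 − 233/9767·(0))/(1+233/9767) = 9767/10000 ≈ 0.976700
step 2 [2y] swap r/1=559/19208: DF=(1 − 559/19208·(0.976700))/(1+559/19208) = 9441/10000 ≈ 0.944100
step 3 [3y] bond c/1=19/400: DF=(1053681/1000000 − 19/400·(0.976700+0.944100))/(1+19/400) = 2297/2500 ≈ 0.918800
step 4 [4y] bond c/1=33/400: DF=(975387/800000 − 33/400·(0.976700+0.944100+0.918800))/(1+33/400) = 9099/10000 ≈ 0.909900
step 5 [5y] zero: DF = P = 8939/10000 ≈ 0.893900

1 1 9767/10000
2 2 9441/10000
3 3 2297/2500
4 4 9099/10000
5 5 8939/10000
f(1y,4y) = ((9767/10000)/(9099/10000) − 1)/(3) = 668/27297 ≈ 2.4472%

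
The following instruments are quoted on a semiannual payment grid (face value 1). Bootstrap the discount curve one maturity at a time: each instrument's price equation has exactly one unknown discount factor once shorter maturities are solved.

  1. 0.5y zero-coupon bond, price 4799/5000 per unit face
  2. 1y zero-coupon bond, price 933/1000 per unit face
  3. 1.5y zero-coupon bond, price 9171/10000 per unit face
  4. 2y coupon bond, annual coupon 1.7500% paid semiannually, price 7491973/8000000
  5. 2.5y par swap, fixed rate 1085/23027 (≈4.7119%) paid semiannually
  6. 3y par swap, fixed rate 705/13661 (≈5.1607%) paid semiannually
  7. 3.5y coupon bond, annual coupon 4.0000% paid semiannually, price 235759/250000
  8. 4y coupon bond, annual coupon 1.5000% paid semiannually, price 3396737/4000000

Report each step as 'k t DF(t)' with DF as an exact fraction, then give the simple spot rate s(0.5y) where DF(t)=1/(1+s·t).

1 1/2 4799/5000
2 1 933/1000
3 3/2 9171/10000
4 2 113/125
5 5/2 1783/2000
6 3 859/1000
7 7/2 4087/5000
8 4 7961/10000
s(0.5y) = (1/(4799/5000) − 1)/(1/2) = 402/4799 ≈ 8.3767%

step 1 [0.5y] zero: DF = P = 4799/5000 ≈ 0.959800
step 2 [1y] zero: DF = P = 933/1000 ≈ 0.933000
step 3 [1.5y] zero: DF = P = 9171/10000 ≈ 0.917100
step 4 [2y] bond c/2=7/800: DF=(7491973/8000000 − 7/800·(0.959800+0.933000+0.917100))/(1+7/800) = 113/125 ≈ 0.904000
step 5 [2.5y] swap r/2=1085/46054: DF=(1 − 1085/46054·(0.959800+0.933000+0.917100+0.904000))/(1+1085/46054) = 1783/2000 ≈ 0.891500
step 6 [3y] swap r/2=705/27322: DF=(1 − 705/27322·(0.959800+0.933000+0.917100+0.904000+0.891500))/(1+705/27322) = 859/1000 ≈ 0.859000
step 7 [3.5y] bond c/2=1/50: DF=(235759/250000 − 1/50·(0.959800+0.933000+0.917100+0.904000+0.891500+0.859000))/(1+1/50) = 4087/5000 ≈ 0.817400
step 8 [4y] bond c/2=3/400: DF=(3396737/4000000 − 3/400·(0.959800+0.933000+0.917100+0.904000+0.891500+0.859000+0.817400))/(1+3/400) = 7961/10000 ≈ 0.796100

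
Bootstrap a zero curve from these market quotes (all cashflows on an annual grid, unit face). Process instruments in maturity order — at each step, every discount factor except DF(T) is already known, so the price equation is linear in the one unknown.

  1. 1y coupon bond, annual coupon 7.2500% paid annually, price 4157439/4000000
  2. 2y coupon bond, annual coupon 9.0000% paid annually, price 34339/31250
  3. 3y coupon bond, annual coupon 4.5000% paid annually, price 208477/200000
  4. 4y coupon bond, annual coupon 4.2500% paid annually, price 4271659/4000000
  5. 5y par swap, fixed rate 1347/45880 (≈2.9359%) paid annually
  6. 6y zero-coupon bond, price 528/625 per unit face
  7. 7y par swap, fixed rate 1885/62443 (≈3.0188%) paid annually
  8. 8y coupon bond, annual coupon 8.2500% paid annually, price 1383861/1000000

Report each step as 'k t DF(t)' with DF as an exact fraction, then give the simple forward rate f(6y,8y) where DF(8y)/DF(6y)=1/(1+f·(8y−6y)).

1 1 9691/10000
2 2 9281/10000
3 3 4579/5000
4 4 9097/10000
5 5 8653/10000
6 6 528/625
7 7 1623/2000
8 8 321/400
f(6y,8y) = ((528/625)/(321/400) − 1)/(2) = 141/5350 ≈ 2.6355%

step 1 [1y] bond c/1=29/400: DF=(4157439/4000000 − 29/400·(0))/(1+29/400) = 9691/10000 ≈ 0.969100
step 2 [2y] bond c/1=9/100: DF=(34339/31250 − 9/100·(0.969100))/(1+9/100) = 9281/10000 ≈ 0.928100
step 3 [3y] bond c/1=9/200: DF=(208477/200000 − 9/200·(0.969100+0.928100))/(1+9/200) = 4579/5000 ≈ 0.915800
step 4 [4y] bond c/1=17/400: DF=(4271659/4000000 − 17/400·(0.969100+0.928100+0.915800))/(1+17/400) = 9097/10000 ≈ 0.909700
step 5 [5y] swap r/1=1347/45880: DF=(1 − 1347/45880·(0.969100+0.928100+0.915800+0.909700))/(1+1347/45880) = 8653/10000 ≈ 0.865300
step 6 [6y] zero: DF = P = 528/625 ≈ 0.844800
step 7 [7y] swap r/1=1885/62443: DF=(1 − 1885/62443·(0.969100+0.928100+0.915800+0.909700+0.865300+0.844800))/(1+1885/62443) = 1623/2000 ≈ 0.811500
step 8 [8y] bond c/1=33/400: DF=(1383861/1000000 − 33/400·(0.969100+0.928100+0.915800+0.909700+0.865300+0.844800+0.811500))/(1+33/400) = 321/400 ≈ 0.802500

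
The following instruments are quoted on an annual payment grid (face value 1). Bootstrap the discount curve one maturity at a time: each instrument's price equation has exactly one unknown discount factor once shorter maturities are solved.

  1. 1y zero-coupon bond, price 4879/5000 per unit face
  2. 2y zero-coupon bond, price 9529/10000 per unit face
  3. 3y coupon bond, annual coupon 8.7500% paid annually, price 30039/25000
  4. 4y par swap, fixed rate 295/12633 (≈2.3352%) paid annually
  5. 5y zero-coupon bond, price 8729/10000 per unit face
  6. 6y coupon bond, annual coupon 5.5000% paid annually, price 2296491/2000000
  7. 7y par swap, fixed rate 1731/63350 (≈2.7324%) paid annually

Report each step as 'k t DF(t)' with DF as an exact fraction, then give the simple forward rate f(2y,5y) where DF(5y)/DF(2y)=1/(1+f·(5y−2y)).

1 1 4879/5000
2 2 9529/10000
3 3 9497/10000
4 4 1823/2000
5 5 8729/10000
6 6 8453/10000
7 7 8269/10000
f(2y,5y) = ((9529/10000)/(8729/10000) − 1)/(3) = 800/26187 ≈ 3.0550%

step 1 [1y] zero: DF = P = 4879/5000 ≈ 0.975800
step 2 [2y] zero: DF = P = 9529/10000 ≈ 0.952900
step 3 [3y] bond c/1=7/80: DF=(30039/25000 − 7/80·(0.975800+0.952900))/(1+7/80) = 9497/10000 ≈ 0.949700
step 4 [4y] swap r/1=295/12633: DF=(1 − 295/12633·(0.975800+0.952900+0.949700))/(1+295/12633) = 1823/2000 ≈ 0.911500
step 5 [5y] zero: DF = P = 8729/10000 ≈ 0.872900
step 6 [6y] bond c/1=11/200: DF=(2296491/2000000 − 11/200·(0.975800+0.952900+0.949700+0.911500+0.872900))/(1+11/200) = 8453/10000 ≈ 0.845300
step 7 [7y] swap r/1=1731/63350: DF=(1 − 1731/63350·(0.975800+0.952900+0.949700+0.911500+0.872900+0.845300))/(1+1731/63350) = 8269/10000 ≈ 0.826900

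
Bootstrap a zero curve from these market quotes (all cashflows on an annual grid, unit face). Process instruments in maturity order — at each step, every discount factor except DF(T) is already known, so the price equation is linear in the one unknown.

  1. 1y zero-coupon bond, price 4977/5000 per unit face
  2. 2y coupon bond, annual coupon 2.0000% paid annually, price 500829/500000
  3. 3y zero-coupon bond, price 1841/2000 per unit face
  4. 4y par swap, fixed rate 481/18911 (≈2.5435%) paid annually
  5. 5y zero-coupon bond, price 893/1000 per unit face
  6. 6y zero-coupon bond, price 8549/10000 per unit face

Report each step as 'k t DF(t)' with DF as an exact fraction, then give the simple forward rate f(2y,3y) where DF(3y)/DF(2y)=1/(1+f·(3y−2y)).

step 1 [1y] zero: DF = P = 4977/5000 ≈ 0.995400
step 2 [2y] bond c/1=1/50: DF=(500829/500000 − 1/50·(0.995400))/(1+1/50) = 77/80 ≈ 0.962500
step 3 [3y] zero: DF = P = 1841/2000 ≈ 0.920500
step 4 [4y] swap r/1=481/18911: DF=(1 − 481/18911·(0.995400+0.962500+0.920500))/(1+481/18911) = 4519/5000 ≈ 0.903800
step 5 [5y] zero: DF = P = 893/1000 ≈ 0.893000
step 6 [6y] zero: DF = P = 8549/10000 ≈ 0.854900

1 1 4977/5000
2 2 77/80
3 3 1841/2000
4 4 4519/5000
5 5 893/1000
6 6 8549/10000
f(2y,3y) = ((77/80)/(1841/2000) − 1)/(1) = 12/263 ≈ 4.5627%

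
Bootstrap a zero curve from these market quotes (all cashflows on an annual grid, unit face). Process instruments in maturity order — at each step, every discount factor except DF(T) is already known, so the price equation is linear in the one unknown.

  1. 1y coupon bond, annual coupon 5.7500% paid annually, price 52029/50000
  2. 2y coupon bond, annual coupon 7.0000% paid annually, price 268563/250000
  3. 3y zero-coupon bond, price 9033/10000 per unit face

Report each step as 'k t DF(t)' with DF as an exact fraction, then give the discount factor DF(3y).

1 1 123/125
2 2 2349/2500
3 3 9033/10000
DF(3y) = 9033/10000 ≈ 0.903300

step 1 [1y] bond c/1=23/400: DF=(52029/50000 − 23/400·(0))/(1+23/400) = 123/125 ≈ 0.984000
step 2 [2y] bond c/1=7/100: DF=(268563/250000 − 7/100·(0.984000))/(1+7/100) = 2349/2500 ≈ 0.939600
step 3 [3y] zero: DF = P = 9033/10000 ≈ 0.903300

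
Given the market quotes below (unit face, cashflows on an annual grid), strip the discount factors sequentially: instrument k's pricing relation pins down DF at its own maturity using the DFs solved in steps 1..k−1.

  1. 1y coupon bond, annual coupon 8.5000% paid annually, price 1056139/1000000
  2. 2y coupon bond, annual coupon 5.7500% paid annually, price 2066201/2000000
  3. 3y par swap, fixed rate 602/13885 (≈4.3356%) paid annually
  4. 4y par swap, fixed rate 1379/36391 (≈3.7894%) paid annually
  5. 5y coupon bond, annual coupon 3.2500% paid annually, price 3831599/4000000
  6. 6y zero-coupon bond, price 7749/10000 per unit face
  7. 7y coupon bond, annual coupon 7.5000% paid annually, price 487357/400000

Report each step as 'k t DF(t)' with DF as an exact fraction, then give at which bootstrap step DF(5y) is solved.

step 1 [1y] bond c/1=17/200: DF=(1056139/1000000 − 17/200·(0))/(1+17/200) = 4867/5000 ≈ 0.973400
step 2 [2y] bond c/1=23/400: DF=(2066201/2000000 − 23/400·(0.973400))/(1+23/400) = 231/250 ≈ 0.924000
step 3 [3y] swap r/1=602/13885: DF=(1 − 602/13885·(0.973400+0.924000))/(1+602/13885) = 2199/2500 ≈ 0.879600
step 4 [4y] swap r/1=1379/36391: DF=(1 − 1379/36391·(0.973400+0.924000+0.879600))/(1+1379/36391) = 8621/10000 ≈ 0.862100
step 5 [5y] bond c/1=13/400: DF=(3831599/4000000 − 13/400·(0.973400+0.924000+0.879600+0.862100))/(1+13/400) = 2033/2500 ≈ 0.813200
step 6 [6y] zero: DF = P = 7749/10000 ≈ 0.774900
step 7 [7y] bond c/1=3/40: DF=(487357/400000 − 3/40·(0.973400+0.924000+0.879600+0.862100+0.813200+0.774900))/(1+3/40) = 7687/10000 ≈ 0.768700

1 1 4867/5000
2 2 231/250
3 3 2199/2500
4 4 8621/10000
5 5 2033/2500
6 6 7749/10000
7 7 7687/10000
DF(5y) is solved at step 5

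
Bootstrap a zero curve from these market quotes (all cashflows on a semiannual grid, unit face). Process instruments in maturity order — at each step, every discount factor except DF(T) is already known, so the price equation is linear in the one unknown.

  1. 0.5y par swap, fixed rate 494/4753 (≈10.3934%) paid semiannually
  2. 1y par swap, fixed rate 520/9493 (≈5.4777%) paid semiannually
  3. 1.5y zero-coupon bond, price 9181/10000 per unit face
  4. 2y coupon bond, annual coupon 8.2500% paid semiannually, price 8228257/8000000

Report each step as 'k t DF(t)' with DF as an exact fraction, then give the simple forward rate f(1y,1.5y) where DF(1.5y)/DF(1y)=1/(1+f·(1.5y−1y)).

step 1 [0.5y] swap r/2=247/4753: DF=(1 − 247/4753·(0))/(1+247/4753) = 4753/5000 ≈ 0.950600
step 2 [1y] swap r/2=260/9493: DF=(1 − 260/9493·(0.950600))/(1+260/9493) = 237/250 ≈ 0.948000
step 3 [1.5y] zero: DF = P = 9181/10000 ≈ 0.918100
step 4 [2y] bond c/2=33/800: DF=(8228257/8000000 − 33/800·(0.950600+0.948000+0.918100))/(1+33/800) = 4381/5000 ≈ 0.876200

1 1/2 4753/5000
2 1 237/250
3 3/2 9181/10000
4 2 4381/5000
f(1y,1.5y) = ((237/250)/(9181/10000) − 1)/(1/2) = 598/9181 ≈ 6.5135%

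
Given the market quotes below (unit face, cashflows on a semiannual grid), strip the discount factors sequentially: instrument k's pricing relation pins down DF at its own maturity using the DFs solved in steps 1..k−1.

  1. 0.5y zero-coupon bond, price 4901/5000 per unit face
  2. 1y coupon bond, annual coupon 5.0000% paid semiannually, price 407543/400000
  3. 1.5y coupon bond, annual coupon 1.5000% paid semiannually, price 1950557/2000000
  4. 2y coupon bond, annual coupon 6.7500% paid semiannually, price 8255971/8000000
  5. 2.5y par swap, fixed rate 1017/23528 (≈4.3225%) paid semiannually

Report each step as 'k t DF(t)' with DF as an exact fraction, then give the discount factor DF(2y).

1 1/2 4901/5000
2 1 9701/10000
3 3/2 1907/2000
4 2 1807/2000
5 5/2 8983/10000
DF(2y) = 1807/2000 ≈ 0.903500

step 1 [0.5y] zero: DF = P = 4901/5000 ≈ 0.980200
step 2 [1y] bond c/2=1/40: DF=(407543/400000 − 1/40·(0.980200))/(1+1/40) = 9701/10000 ≈ 0.970100
step 3 [1.5y] bond c/2=3/400: DF=(1950557/2000000 − 3/400·(0.980200+0.970100))/(1+3/400) = 1907/2000 ≈ 0.953500
step 4 [2y] bond c/2=27/800: DF=(8255971/8000000 − 27/800·(0.980200+0.970100+0.953500))/(1+27/800) = 1807/2000 ≈ 0.903500
step 5 [2.5y] swap r/2=1017/47056: DF=(1 − 1017/47056·(0.980200+0.970100+0.953500+0.903500))/(1+1017/47056) = 8983/10000 ≈ 0.898300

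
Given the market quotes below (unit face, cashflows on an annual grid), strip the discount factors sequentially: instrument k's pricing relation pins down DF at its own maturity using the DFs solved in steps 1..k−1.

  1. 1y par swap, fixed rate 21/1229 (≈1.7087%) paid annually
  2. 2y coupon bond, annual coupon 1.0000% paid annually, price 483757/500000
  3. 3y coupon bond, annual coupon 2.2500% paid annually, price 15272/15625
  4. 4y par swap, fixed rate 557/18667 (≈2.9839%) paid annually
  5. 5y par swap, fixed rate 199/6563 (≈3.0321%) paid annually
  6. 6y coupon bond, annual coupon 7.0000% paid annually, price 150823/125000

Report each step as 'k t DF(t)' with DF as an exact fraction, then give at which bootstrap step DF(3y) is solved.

step 1 [1y] swap r/1=21/1229: DF=(1 − 21/1229·(0))/(1+21/1229) = 1229/1250 ≈ 0.983200
step 2 [2y] bond c/1=1/100: DF=(483757/500000 − 1/100·(0.983200))/(1+1/100) = 4741/5000 ≈ 0.948200
step 3 [3y] bond c/1=9/400: DF=(15272/15625 − 9/400·(0.983200+0.948200))/(1+9/400) = 4567/5000 ≈ 0.913400
step 4 [4y] swap r/1=557/18667: DF=(1 − 557/18667·(0.983200+0.948200+0.913400))/(1+557/18667) = 4443/5000 ≈ 0.888600
step 5 [5y] swap r/1=199/6563: DF=(1 − 199/6563·(0.983200+0.948200+0.913400+0.888600))/(1+199/6563) = 8607/10000 ≈ 0.860700
step 6 [6y] bond c/1=7/100: DF=(150823/125000 − 7/100·(0.983200+0.948200+0.913400+0.888600+0.860700))/(1+7/100) = 8271/10000 ≈ 0.827100

1 1 1229/1250
2 2 4741/5000
3 3 4567/5000
4 4 4443/5000
5 5 8607/10000
6 6 8271/10000
DF(3y) is solved at step 3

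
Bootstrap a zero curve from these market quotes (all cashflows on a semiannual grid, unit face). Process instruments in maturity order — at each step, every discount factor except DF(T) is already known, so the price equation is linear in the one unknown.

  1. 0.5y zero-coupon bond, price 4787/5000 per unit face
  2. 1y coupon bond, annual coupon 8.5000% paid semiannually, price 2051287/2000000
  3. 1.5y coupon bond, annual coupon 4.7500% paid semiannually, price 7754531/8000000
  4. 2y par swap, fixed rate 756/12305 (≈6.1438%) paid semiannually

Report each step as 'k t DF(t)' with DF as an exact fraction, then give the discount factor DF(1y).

1 1/2 4787/5000
2 1 1181/1250
3 3/2 9027/10000
4 2 4433/5000
DF(1y) = 1181/1250 ≈ 0.944800

step 1 [0.5y] zero: DF = P = 4787/5000 ≈ 0.957400
step 2 [1y] bond c/2=17/400: DF=(2051287/2000000 − 17/400·(0.957400))/(1+17/400) = 1181/1250 ≈ 0.944800
step 3 [1.5y] bond c/2=19/800: DF=(7754531/8000000 − 19/800·(0.957400+0.944800))/(1+19/800) = 9027/10000 ≈ 0.902700
step 4 [2y] swap r/2=378/12305: DF=(1 − 378/12305·(0.957400+0.944800+0.902700))/(1+378/12305) = 4433/5000 ≈ 0.886600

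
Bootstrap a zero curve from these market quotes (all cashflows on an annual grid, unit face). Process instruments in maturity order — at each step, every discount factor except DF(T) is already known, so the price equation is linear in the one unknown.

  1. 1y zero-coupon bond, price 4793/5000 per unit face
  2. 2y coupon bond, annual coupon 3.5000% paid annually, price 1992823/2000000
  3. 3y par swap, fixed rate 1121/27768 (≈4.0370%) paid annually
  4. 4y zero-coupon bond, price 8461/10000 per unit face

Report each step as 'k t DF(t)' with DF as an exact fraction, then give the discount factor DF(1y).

1 1 4793/5000
2 2 9303/10000
3 3 8879/10000
4 4 8461/10000
DF(1y) = 4793/5000 ≈ 0.958600

step 1 [1y] zero: DF = P = 4793/5000 ≈ 0.958600
step 2 [2y] bond c/1=7/200: DF=(1992823/2000000 − 7/200·(0.958600))/(1+7/200) = 9303/10000 ≈ 0.930300
step 3 [3y] swap r/1=1121/27768: DF=(1 − 1121/27768·(0.958600+0.930300))/(1+1121/27768) = 8879/10000 ≈ 0.887900
step 4 [4y] zero: DF = P = 8461/10000 ≈ 0.846100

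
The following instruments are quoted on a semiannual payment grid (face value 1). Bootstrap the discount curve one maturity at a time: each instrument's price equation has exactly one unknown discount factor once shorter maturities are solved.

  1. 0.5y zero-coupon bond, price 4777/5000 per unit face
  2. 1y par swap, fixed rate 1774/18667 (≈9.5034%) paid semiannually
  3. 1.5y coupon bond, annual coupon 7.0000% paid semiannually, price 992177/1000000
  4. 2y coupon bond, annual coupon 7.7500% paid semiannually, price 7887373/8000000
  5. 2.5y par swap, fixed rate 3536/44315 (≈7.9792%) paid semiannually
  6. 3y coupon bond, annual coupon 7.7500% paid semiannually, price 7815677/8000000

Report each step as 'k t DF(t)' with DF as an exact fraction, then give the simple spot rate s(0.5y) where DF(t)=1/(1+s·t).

step 1 [0.5y] zero: DF = P = 4777/5000 ≈ 0.955400
step 2 [1y] swap r/2=887/18667: DF=(1 − 887/18667·(0.955400))/(1+887/18667) = 9113/10000 ≈ 0.911300
step 3 [1.5y] bond c/2=7/200: DF=(992177/1000000 − 7/200·(0.955400+0.911300))/(1+7/200) = 1791/2000 ≈ 0.895500
step 4 [2y] bond c/2=31/800: DF=(7887373/8000000 − 31/800·(0.955400+0.911300+0.895500))/(1+31/800) = 8461/10000 ≈ 0.846100
step 5 [2.5y] swap r/2=1768/44315: DF=(1 − 1768/44315·(0.955400+0.911300+0.895500+0.846100))/(1+1768/44315) = 1029/1250 ≈ 0.823200
step 6 [3y] bond c/2=31/800: DF=(7815677/8000000 − 31/800·(0.955400+0.911300+0.895500+0.846100+0.823200))/(1+31/800) = 969/1250 ≈ 0.775200

1 1/2 4777/5000
2 1 9113/10000
3 3/2 1791/2000
4 2 8461/10000
5 5/2 1029/1250
6 3 969/1250
s(0.5y) = (1/(4777/5000) − 1)/(1/2) = 446/4777 ≈ 9.3364%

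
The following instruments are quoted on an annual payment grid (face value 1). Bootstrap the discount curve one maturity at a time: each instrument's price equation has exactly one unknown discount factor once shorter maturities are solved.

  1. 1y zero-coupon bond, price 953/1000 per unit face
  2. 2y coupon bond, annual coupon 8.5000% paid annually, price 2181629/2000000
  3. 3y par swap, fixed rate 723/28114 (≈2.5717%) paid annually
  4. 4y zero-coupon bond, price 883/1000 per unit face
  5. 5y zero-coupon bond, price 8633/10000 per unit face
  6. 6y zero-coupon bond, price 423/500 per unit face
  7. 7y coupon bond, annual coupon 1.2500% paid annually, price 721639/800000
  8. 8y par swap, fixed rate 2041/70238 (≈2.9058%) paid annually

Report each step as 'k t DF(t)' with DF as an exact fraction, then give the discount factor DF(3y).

1 1 953/1000
2 2 9307/10000
3 3 9277/10000
4 4 883/1000
5 5 8633/10000
6 6 423/500
7 7 4121/5000
8 8 7959/10000
DF(3y) = 9277/10000 ≈ 0.927700

step 1 [1y] zero: DF = P = 953/1000 ≈ 0.953000
step 2 [2y] bond c/1=17/200: DF=(2181629/2000000 − 17/200·(0.953000))/(1+17/200) = 9307/10000 ≈ 0.930700
step 3 [3y] swap r/1=723/28114: DF=(1 − 723/28114·(0.953000+0.930700))/(1+723/28114) = 9277/10000 ≈ 0.927700
step 4 [4y] zero: DF = P = 883/1000 ≈ 0.883000
step 5 [5y] zero: DF = P = 8633/10000 ≈ 0.863300
step 6 [6y] zero: DF = P = 423/500 ≈ 0.846000
step 7 [7y] bond c/1=1/80: DF=(721639/800000 − 1/80·(0.953000+0.930700+0.927700+0.883000+0.863300+0.846000))/(1+1/80) = 4121/5000 ≈ 0.824200
step 8 [8y] swap r/1=2041/70238: DF=(1 − 2041/70238·(0.953000+0.930700+0.927700+0.883000+0.863300+0.846000+0.824200))/(1+2041/70238) = 7959/10000 ≈ 0.795900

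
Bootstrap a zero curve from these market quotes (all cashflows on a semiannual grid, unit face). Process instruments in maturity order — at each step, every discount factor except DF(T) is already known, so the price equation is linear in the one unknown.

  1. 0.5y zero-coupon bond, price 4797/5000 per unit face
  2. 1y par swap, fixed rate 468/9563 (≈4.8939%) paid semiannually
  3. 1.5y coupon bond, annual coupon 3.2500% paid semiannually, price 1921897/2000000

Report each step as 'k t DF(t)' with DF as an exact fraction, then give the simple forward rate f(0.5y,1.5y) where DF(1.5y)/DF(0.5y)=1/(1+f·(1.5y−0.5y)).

step 1 [0.5y] zero: DF = P = 4797/5000 ≈ 0.959400
step 2 [1y] swap r/2=234/9563: DF=(1 − 234/9563·(0.959400))/(1+234/9563) = 2383/2500 ≈ 0.953200
step 3 [1.5y] bond c/2=13/800: DF=(1921897/2000000 − 13/800·(0.959400+0.953200))/(1+13/800) = 183/200 ≈ 0.915000

1 1/2 4797/5000
2 1 2383/2500
3 3/2 183/200
f(0.5y,1.5y) = ((4797/5000)/(183/200) − 1)/(1) = 74/1525 ≈ 4.8525%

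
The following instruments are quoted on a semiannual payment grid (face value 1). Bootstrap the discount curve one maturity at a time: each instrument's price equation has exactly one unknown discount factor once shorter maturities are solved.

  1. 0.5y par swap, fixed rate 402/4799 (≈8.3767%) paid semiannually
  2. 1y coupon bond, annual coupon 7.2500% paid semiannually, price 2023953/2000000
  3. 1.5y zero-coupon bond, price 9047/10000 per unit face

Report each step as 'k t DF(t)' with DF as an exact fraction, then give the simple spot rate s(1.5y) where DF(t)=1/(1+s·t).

step 1 [0.5y] swap r/2=201/4799: DF=(1 − 201/4799·(0))/(1+201/4799) = 4799/5000 ≈ 0.959800
step 2 [1y] bond c/2=29/800: DF=(2023953/2000000 − 29/800·(0.959800))/(1+29/800) = 943/1000 ≈ 0.943000
step 3 [1.5y] zero: DF = P = 9047/10000 ≈ 0.904700

1 1/2 4799/5000
2 1 943/1000
3 3/2 9047/10000
s(1.5y) = (1/(9047/10000) − 1)/(3/2) = 1906/27141 ≈ 7.0226%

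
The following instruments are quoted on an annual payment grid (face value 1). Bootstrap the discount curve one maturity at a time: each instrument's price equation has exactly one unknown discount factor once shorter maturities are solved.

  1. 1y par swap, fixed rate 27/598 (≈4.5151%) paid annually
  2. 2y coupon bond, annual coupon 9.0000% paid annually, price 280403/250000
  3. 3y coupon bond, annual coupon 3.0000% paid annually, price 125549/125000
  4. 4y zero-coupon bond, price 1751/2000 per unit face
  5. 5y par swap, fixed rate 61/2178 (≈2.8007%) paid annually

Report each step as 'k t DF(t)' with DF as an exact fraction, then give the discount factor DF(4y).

1 1 598/625
2 2 19/20
3 3 2299/2500
4 4 1751/2000
5 5 8719/10000
DF(4y) = 1751/2000 ≈ 0.875500

step 1 [1y] swap r/1=27/598: DF=(1 − 27/598·(0))/(1+27/598) = 598/625 ≈ 0.956800
step 2 [2y] bond c/1=9/100: DF=(280403/250000 − 9/100·(0.956800))/(1+9/100) = 19/20 ≈ 0.950000
step 3 [3y] bond c/1=3/100: DF=(125549/125000 − 3/100·(0.956800+0.950000))/(1+3/100) = 2299/2500 ≈ 0.919600
step 4 [4y] zero: DF = P = 1751/2000 ≈ 0.875500
step 5 [5y] swap r/1=61/2178: DF=(1 − 61/2178·(0.956800+0.950000+0.919600+0.875500))/(1+61/2178) = 8719/10000 ≈ 0.871900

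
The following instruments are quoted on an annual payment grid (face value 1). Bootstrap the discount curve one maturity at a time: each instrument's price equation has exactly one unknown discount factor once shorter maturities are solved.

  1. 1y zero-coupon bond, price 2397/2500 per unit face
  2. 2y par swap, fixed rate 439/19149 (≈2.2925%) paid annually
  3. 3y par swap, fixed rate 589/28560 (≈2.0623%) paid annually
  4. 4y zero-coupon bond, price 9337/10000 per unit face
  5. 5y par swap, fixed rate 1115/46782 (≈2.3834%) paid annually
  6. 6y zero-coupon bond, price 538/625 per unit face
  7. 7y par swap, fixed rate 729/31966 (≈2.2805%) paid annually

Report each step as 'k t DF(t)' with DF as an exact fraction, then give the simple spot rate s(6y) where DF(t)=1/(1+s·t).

1 1 2397/2500
2 2 9561/10000
3 3 9411/10000
4 4 9337/10000
5 5 1777/2000
6 6 538/625
7 7 4271/5000
s(6y) = (1/(538/625) − 1)/(6) = 29/1076 ≈ 2.6952%

step 1 [1y] zero: DF = P = 2397/2500 ≈ 0.958800
step 2 [2y] swap r/1=439/19149: DF=(1 − 439/19149·(0.958800))/(1+439/19149) = 9561/10000 ≈ 0.956100
step 3 [3y] swap r/1=589/28560: DF=(1 − 589/28560·(0.958800+0.956100))/(1+589/28560) = 9411/10000 ≈ 0.941100
step 4 [4y] zero: DF = P = 9337/10000 ≈ 0.933700
step 5 [5y] swap r/1=1115/46782: DF=(1 − 1115/46782·(0.958800+0.956100+0.941100+0.933700))/(1+1115/46782) = 1777/2000 ≈ 0.888500
step 6 [6y] zero: DF = P = 538/625 ≈ 0.860800
step 7 [7y] swap r/1=729/31966: DF=(1 − 729/31966·(0.958800+0.956100+0.941100+0.933700+0.888500+0.860800))/(1+729/31966) = 4271/5000 ≈ 0.854200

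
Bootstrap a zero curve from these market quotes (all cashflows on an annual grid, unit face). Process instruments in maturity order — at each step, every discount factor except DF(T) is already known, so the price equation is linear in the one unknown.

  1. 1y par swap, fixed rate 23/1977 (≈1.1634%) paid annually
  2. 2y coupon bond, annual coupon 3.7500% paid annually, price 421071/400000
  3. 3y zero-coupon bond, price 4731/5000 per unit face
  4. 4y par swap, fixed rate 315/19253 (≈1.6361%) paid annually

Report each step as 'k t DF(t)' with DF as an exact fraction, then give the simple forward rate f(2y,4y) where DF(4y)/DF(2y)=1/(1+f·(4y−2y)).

1 1 1977/2000
2 2 9789/10000
3 3 4731/5000
4 4 937/1000
f(2y,4y) = ((9789/10000)/(937/1000) − 1)/(2) = 419/18740 ≈ 2.2359%

step 1 [1y] swap r/1=23/1977: DF=(1 − 23/1977·(0))/(1+23/1977) = 1977/2000 ≈ 0.988500
step 2 [2y] bond c/1=3/80: DF=(421071/400000 − 3/80·(0.988500))/(1+3/80) = 9789/10000 ≈ 0.978900
step 3 [3y] zero: DF = P = 4731/5000 ≈ 0.946200
step 4 [4y] swap r/1=315/19253: DF=(1 − 315/19253·(0.988500+0.978900+0.946200))/(1+315/19253) = 937/1000 ≈ 0.937000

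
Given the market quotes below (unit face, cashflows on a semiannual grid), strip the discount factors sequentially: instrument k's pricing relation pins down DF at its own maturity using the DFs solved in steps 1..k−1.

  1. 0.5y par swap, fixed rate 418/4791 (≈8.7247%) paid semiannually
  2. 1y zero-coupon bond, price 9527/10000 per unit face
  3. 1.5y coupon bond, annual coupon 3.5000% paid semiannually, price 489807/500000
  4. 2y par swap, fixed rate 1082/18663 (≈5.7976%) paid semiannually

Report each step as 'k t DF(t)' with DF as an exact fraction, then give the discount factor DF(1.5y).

step 1 [0.5y] swap r/2=209/4791: DF=(1 − 209/4791·(0))/(1+209/4791) = 4791/5000 ≈ 0.958200
step 2 [1y] zero: DF = P = 9527/10000 ≈ 0.952700
step 3 [1.5y] bond c/2=7/400: DF=(489807/500000 − 7/400·(0.958200+0.952700))/(1+7/400) = 9299/10000 ≈ 0.929900
step 4 [2y] swap r/2=541/18663: DF=(1 − 541/18663·(0.958200+0.952700+0.929900))/(1+541/18663) = 4459/5000 ≈ 0.891800

1 1/2 4791/5000
2 1 9527/10000
3 3/2 9299/10000
4 2 4459/5000
DF(1.5y) = 9299/10000 ≈ 0.929900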